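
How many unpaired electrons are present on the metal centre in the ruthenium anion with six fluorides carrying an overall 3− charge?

Each fluoride is −1; balancing the −3 overall charge requires Ru(III).
Ru sits in group 8, so the d-electron count is 8 − 3 = 5.
The spin state decides the count: a 4d ion has a large Δₒ and is invariably low-spin.
An octahedral low-spin d⁵ ion is t₂g⁵e_g⁰, giving 1 unpaired electron.

1 unpaired electron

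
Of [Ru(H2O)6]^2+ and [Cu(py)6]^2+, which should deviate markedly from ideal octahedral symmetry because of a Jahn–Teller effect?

[Cu(py)6]^2+

[Ru(H2O)6]^2+: Water is neutral; balancing the +2 overall charge requires Ru(II). Ruthenium is a group-8 element; Ru(II) is therefore d⁶. A 4d ion has a large Δₒ and is invariably low-spin. The d⁶ configuration leaves the e_g set evenly filled (or empty) — no strong Jahn–Teller driving force.
[Cu(py)6]^2+: Ligand charges: pyridine is neutral. With an overall charge of +2 the copper centre must be in the +2 oxidation state. Group 11 minus oxidation state 2 gives a d⁹ configuration. The t₂g⁶e_g³ configuration has an unevenly filled e_g set; the Jahn–Teller theorem predicts a tetragonal distortion (typically axial elongation) to lift the degeneracy.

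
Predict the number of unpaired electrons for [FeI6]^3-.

5

Ligand charges: each iodide is −1. With an overall charge of −3 the iron centre must be in the +3 oxidation state.
Fe sits in group 8, so the d-electron count is 8 − 3 = 5.
The spin state decides the count: Iodide is a weak-field ligand for a first-row metal, so the complex is high-spin.
An octahedral high-spin d⁵ ion is t₂g³e_g², giving 5 unpaired electrons.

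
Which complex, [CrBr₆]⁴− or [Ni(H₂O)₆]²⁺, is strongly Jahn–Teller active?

[CrBr₆]⁴−

[CrBr₆]⁴−: Ligand charges: each bromide is −1. With an overall charge of −4 the chromium centre must be in the +2 oxidation state. Chromium is a group-6 element; Cr(II) is therefore d⁴. Bromide is a weak-field ligand for a first-row metal, so the complex is high-spin. The t₂g³e_g¹ (high-spin) configuration has an unevenly filled e_g set; the Jahn–Teller theorem predicts a tetragonal distortion (typically axial elongation) to lift the degeneracy.
[Ni(H₂O)₆]²⁺: Ligand charges: water is neutral. With an overall charge of +2 the nickel centre must be in the +2 oxidation state. Nickel is a group-10 element; Ni(II) is therefore d⁸. The d⁸ configuration leaves the e_g set evenly filled (or empty) — no strong Jahn–Teller driving force.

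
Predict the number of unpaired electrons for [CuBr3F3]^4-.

Ligand charges: each bromide is −1; each fluoride is −1. With an overall charge of −4 the copper centre must be in the +2 oxidation state.
Cu sits in group 11, so the d-electron count is 11 − 2 = 9.
In an octahedral field the d⁹ configuration is t₂g⁶e_g³ (only one arrangement possible), giving 1 unpaired electron.

1 unpaired electron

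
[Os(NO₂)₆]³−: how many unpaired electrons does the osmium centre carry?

Ligand charges: each nitro (N-bound nitrite) is −1. With an overall charge of −3 the osmium centre must be in the +3 oxidation state.
Os sits in group 8, so the d-electron count is 8 − 3 = 5.
The spin state decides the count: a 5d ion has a large Δₒ and is invariably low-spin.
An octahedral low-spin d⁵ ion is t₂g⁵e_g⁰, giving 1 unpaired electron.

1 unpaired electron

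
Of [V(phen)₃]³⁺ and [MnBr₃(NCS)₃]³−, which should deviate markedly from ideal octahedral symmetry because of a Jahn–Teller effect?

[V(phen)₃]³⁺: Ligand charges: 1,10-phenanthroline is neutral. With an overall charge of +3 the vanadium centre must be in the +3 oxidation state. Group 5 minus oxidation state 3 gives a d² configuration. The d² configuration leaves the e_g set evenly filled (or empty) — no strong Jahn–Teller driving force.
[MnBr₃(NCS)₃]³−: Each bromide is −1; each isothiocyanate is −1; balancing the −3 overall charge requires Mn(III). Mn sits in group 7, so the d-electron count is 7 − 3 = 4. Bromide and isothiocyanate are weak-field ligands for a first-row metal, so the complex is high-spin. The t₂g³e_g¹ (high-spin) configuration has an unevenly filled e_g set; the Jahn–Teller theorem predicts a tetragonal distortion (typically axial elongation) to lift the degeneracy.

[MnBr₃(NCS)₃]³−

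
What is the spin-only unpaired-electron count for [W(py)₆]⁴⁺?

2

Summing ligand charges against the +4 overall charge gives an oxidation state of +4 for tungsten.
Tungsten is a group-6 element; W(IV) is therefore d².
In an octahedral field the d² configuration is t₂g²e_g⁰ (only one arrangement possible), giving 2 unpaired electrons.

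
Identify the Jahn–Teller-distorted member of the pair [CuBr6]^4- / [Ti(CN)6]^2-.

[CuBr6]^4-: Summing ligand charges against the −4 overall charge gives an oxidation state of +2 for copper. Group 11 minus oxidation state 2 gives a d⁹ configuration. The t₂g⁶e_g³ configuration has an unevenly filled e_g set; the Jahn–Teller theorem predicts a tetragonal distortion (typically axial elongation) to lift the degeneracy.
[Ti(CN)6]^2-: Ligand charges: each cyanide is −1. With an overall charge of −2 the titanium centre must be in the +4 oxidation state. Ti sits in group 4, so the d-electron count is 4 − 4 = 0. The d⁰ configuration leaves the e_g set evenly filled (or empty) — no strong Jahn–Teller driving force.

[CuBr6]^4-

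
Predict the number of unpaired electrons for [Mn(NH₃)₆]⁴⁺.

Ligand charges: ammonia is neutral. With an overall charge of +4 the manganese centre must be in the +4 oxidation state.
Mn sits in group 7, so the d-electron count is 7 − 4 = 3.
In an octahedral field the d³ configuration is t₂g³e_g⁰ (only one arrangement possible), giving 3 unpaired electrons.

3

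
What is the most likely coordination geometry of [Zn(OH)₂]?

linear

Ligand charges: each hydroxide is −1. With an overall charge of 0 the zinc centre must be in the +2 oxidation state.
Zn sits in group 12, so the d-electron count is 12 − 2 = 10.
Coordination number: 2.
A d¹⁰ ion with only two ligands adopts a linear arrangement (sp hybridisation; no CFSE preference).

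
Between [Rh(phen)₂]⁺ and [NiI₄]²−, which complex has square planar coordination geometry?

For [Rh(phen)₂]⁺: Summing ligand charges against the +1 overall charge gives an oxidation state of +1 for rhodium. Rhodium is a group-9 element; Rh(I) is therefore d⁸. A 4d d⁸ ion has a large crystal-field splitting; square planar leaves the high-energy d_{x²−y²} orbital empty and maximises CFSE. → square planar.
For [NiI₄]²−: Summing ligand charges against the −2 overall charge gives an oxidation state of +2 for nickel. Ni sits in group 10, so the d-electron count is 10 − 2 = 8. Iodide is a weak-field ligand. With weak-field ligands the CFSE gain from square planar is small, so a 3d d⁸ ion takes the sterically preferred tetrahedral geometry. → tetrahedral.

[Rh(phen)₂]⁺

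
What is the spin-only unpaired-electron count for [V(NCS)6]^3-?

Ligand charges: each isothiocyanate is −1. With an overall charge of −3 the vanadium centre must be in the +3 oxidation state.
Group 5 minus oxidation state 3 gives a d² configuration.
In an octahedral field the d² configuration is t₂g²e_g⁰ (only one arrangement possible), giving 2 unpaired electrons.

2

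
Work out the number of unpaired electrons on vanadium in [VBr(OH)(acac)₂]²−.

3 unpaired electrons

Each bromide is −1; each hydroxide is −1; each acetylacetonate is −1; balancing the −2 overall charge requires V(II).
V sits in group 5, so the d-electron count is 5 − 2 = 3.
Counting donor atoms: 1×bromide (monodentate) → 1 donor; 1×hydroxide (monodentate) → 1 donor; 2×acetylacetonate (bidentate) → 4 donors. Coordination number = 6.
In an octahedral field the d³ configuration is t₂g³e_g⁰ (only one arrangement possible), giving 3 unpaired electrons.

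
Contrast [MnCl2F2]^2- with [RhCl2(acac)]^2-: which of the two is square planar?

For [MnCl2F2]^2-: Ligand charges: each chloride is −1; each fluoride is −1. With an overall charge of −2 the manganese centre must be in the +2 oxidation state. Mn sits in group 7, so the d-electron count is 7 − 2 = 5. A high-spin d⁵ ion has zero CFSE in either geometry, so four ligands adopt the sterically favoured tetrahedral geometry. → tetrahedral.
For [RhCl2(acac)]^2-: Ligand charges: each chloride is −1; each acetylacetonate is −1. With an overall charge of −2 the rhodium centre must be in the +1 oxidation state. Rh sits in group 9, so the d-electron count is 9 − 1 = 8. A 4d d⁸ ion has a large crystal-field splitting; square planar leaves the high-energy d_{x²−y²} orbital empty and maximises CFSE. → square planar.

[RhCl2(acac)]^2-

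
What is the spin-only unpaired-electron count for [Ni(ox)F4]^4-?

Each oxalate is −2; each fluoride is −1; balancing the −4 overall charge requires Ni(II).
Nickel is a group-10 element; Ni(II) is therefore d⁸.
Counting donor atoms: 1×oxalate (bidentate) → 2 donors; 4×fluoride (monodentate) → 4 donors. Coordination number = 6.
In an octahedral field the d⁸ configuration is t₂g⁶e_g² (only one arrangement possible), giving 2 unpaired electrons.

2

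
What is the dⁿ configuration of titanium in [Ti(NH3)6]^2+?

Ligand charges: ammonia is neutral. With an overall charge of +2 the titanium centre must be in the +2 oxidation state.
Group 4 minus oxidation state 2 gives a d² configuration.

d²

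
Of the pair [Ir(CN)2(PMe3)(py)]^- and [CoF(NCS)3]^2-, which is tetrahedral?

[CoF(NCS)3]^2-

For [Ir(CN)2(PMe3)(py)]^-: Ligand charges: each cyanide is −1; trimethylphosphine is neutral; pyridine is neutral. With an overall charge of −1 the iridium centre must be in the +1 oxidation state. Group 9 minus oxidation state 1 gives a d⁸ configuration. A 5d d⁸ ion has a large crystal-field splitting; square planar leaves the high-energy d_{x²−y²} orbital empty and maximises CFSE. → square planar.
For [CoF(NCS)3]^2-: Summing ligand charges against the −2 overall charge gives an oxidation state of +2 for cobalt. Group 9 minus oxidation state 2 gives a d⁷ configuration. For a high-spin 3d d⁷ ion with weak-field ligands the small Δₜ gives little square-planar CFSE advantage, so four ligands adopt the sterically favoured tetrahedral geometry. → tetrahedral.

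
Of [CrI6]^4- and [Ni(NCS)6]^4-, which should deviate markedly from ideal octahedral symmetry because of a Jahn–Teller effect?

[CrI6]^4-

[CrI6]^4-: Ligand charges: each iodide is −1. With an overall charge of −4 the chromium centre must be in the +2 oxidation state. Chromium is a group-6 element; Cr(II) is therefore d⁴. Iodide is a weak-field ligand for a first-row metal, so the complex is high-spin. The t₂g³e_g¹ (high-spin) configuration has an unevenly filled e_g set; the Jahn–Teller theorem predicts a tetragonal distortion (typically axial elongation) to lift the degeneracy.
[Ni(NCS)6]^4-: Summing ligand charges against the −4 overall charge gives an oxidation state of +2 for nickel. Nickel is a group-10 element; Ni(II) is therefore d⁸. The d⁸ configuration leaves the e_g set evenly filled (or empty) — no strong Jahn–Teller driving force.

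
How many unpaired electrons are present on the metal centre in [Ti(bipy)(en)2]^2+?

Summing ligand charges against the +2 overall charge gives an oxidation state of +2 for titanium.
Group 4 minus oxidation state 2 gives a d² configuration.
Counting donor atoms: 1×2,2′-bipyridine (bidentate) → 2 donors; 2×ethylenediamine (bidentate) → 4 donors. Coordination number = 6.
In an octahedral field the d² configuration is t₂g²e_g⁰ (only one arrangement possible), giving 2 unpaired electrons.

2 unpaired electrons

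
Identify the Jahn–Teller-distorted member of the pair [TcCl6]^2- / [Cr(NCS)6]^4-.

[TcCl6]^2-: Ligand charges: each chloride is −1. With an overall charge of −2 the technetium centre must be in the +4 oxidation state. Group 7 minus oxidation state 4 gives a d³ configuration. The d³ configuration leaves the e_g set evenly filled (or empty) — no strong Jahn–Teller driving force.
[Cr(NCS)6]^4-: Summing ligand charges against the −4 overall charge gives an oxidation state of +2 for chromium. Group 6 minus oxidation state 2 gives a d⁴ configuration. Isothiocyanate is a weak-field ligand for a first-row metal, so the complex is high-spin. The t₂g³e_g¹ (high-spin) configuration has an unevenly filled e_g set; the Jahn–Teller theorem predicts a tetragonal distortion (typically axial elongation) to lift the degeneracy.

[Cr(NCS)6]^4-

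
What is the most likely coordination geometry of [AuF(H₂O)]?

linear

Ligand charges: each fluoride is −1; water is neutral. With an overall charge of 0 the gold centre must be in the +1 oxidation state.
Gold is a group-11 element; Au(I) is therefore d¹⁰.
Coordination number: 2.
A d¹⁰ ion with only two ligands adopts a linear arrangement (sp hybridisation; no CFSE preference).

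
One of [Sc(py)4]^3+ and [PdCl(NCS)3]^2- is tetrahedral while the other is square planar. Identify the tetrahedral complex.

For [Sc(py)4]^3+: Pyridine is neutral; balancing the +3 overall charge requires Sc(III). Group 3 minus oxidation state 3 gives a d⁰ configuration. A d⁰ ion has no crystal-field stabilisation preference between square planar and tetrahedral, so four ligands adopt the sterically favoured tetrahedral geometry. → tetrahedral.
For [PdCl(NCS)3]^2-: Summing ligand charges against the −2 overall charge gives an oxidation state of +2 for palladium. Palladium is a group-10 element; Pd(II) is therefore d⁸. A 4d d⁸ ion has a large crystal-field splitting; square planar leaves the high-energy d_{x²−y²} orbital empty and maximises CFSE. → square planar.

[Sc(py)4]^3+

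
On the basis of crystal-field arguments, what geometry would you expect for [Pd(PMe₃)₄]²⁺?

Trimethylphosphine is neutral; balancing the +2 overall charge requires Pd(II).
Group 10 minus oxidation state 2 gives a d⁸ configuration.
With 4 monodentate ligands the coordination number is 4.
A 4d d⁸ ion has a large crystal-field splitting; square planar leaves the high-energy d_{x²−y²} orbital empty and maximises CFSE.

square planar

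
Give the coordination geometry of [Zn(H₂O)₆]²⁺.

octahedral

Ligand charges: water is neutral. With an overall charge of +2 the zinc centre must be in the +2 oxidation state.
Group 12 minus oxidation state 2 gives a d¹⁰ configuration.
Coordination number: 6.
Six donors around a single metal centre give an octahedral coordination sphere.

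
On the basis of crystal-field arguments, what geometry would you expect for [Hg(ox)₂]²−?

Summing ligand charges against the −2 overall charge gives an oxidation state of +2 for mercury.
Group 12 minus oxidation state 2 gives a d¹⁰ configuration.
Counting donor atoms: 2×oxalate (bidentate) → 4 donors. Coordination number = 4.
A d¹⁰ ion has no crystal-field stabilisation preference between square planar and tetrahedral, so four ligands adopt the sterically favoured tetrahedral geometry.

tetrahedral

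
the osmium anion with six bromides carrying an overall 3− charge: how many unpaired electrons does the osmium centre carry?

1

Ligand charges: each bromide is −1. With an overall charge of −3 the osmium centre must be in the +3 oxidation state.
Osmium is a group-8 element; Os(III) is therefore d⁵.
The spin state decides the count: a 5d ion has a large Δₒ and is invariably low-spin.
An octahedral low-spin d⁵ ion is t₂g⁵e_g⁰, giving 1 unpaired electron.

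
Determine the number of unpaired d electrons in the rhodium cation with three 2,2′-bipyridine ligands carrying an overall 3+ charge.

0

Summing ligand charges against the +3 overall charge gives an oxidation state of +3 for rhodium.
Rhodium is a group-9 element; Rh(III) is therefore d⁶.
Counting donor atoms: 3×2,2′-bipyridine (bidentate) → 6 donors. Coordination number = 6.
The spin state decides the count: a 4d ion has a large Δₒ and is invariably low-spin.
An octahedral low-spin d⁶ ion is t₂g⁶e_g⁰, giving 0 unpaired electrons.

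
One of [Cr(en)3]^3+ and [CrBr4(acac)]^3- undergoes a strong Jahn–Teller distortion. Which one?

[CrBr4(acac)]^3-

[Cr(en)3]^3+: Ethylenediamine is neutral; balancing the +3 overall charge requires Cr(III). Chromium is a group-6 element; Cr(III) is therefore d³. The d³ configuration leaves the e_g set evenly filled (or empty) — no strong Jahn–Teller driving force.
[CrBr4(acac)]^3-: Each bromide is −1; each acetylacetonate is −1; balancing the −3 overall charge requires Cr(II). Group 6 minus oxidation state 2 gives a d⁴ configuration. Acetylacetonate and bromide are weak-field ligands for a first-row metal, so the complex is high-spin. The t₂g³e_g¹ (high-spin) configuration has an unevenly filled e_g set; the Jahn–Teller theorem predicts a tetragonal distortion (typically axial elongation) to lift the degeneracy.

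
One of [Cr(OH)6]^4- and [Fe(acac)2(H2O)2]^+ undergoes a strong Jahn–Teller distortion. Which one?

[Cr(OH)6]^4-

[Cr(OH)6]^4-: Summing ligand charges against the −4 overall charge gives an oxidation state of +2 for chromium. Cr sits in group 6, so the d-electron count is 6 − 2 = 4. Hydroxide is a weak-field ligand for a first-row metal, so the complex is high-spin. The t₂g³e_g¹ (high-spin) configuration has an unevenly filled e_g set; the Jahn–Teller theorem predicts a tetragonal distortion (typically axial elongation) to lift the degeneracy.
[Fe(acac)2(H2O)2]^+: Ligand charges: each acetylacetonate is −1; water is neutral. With an overall charge of +1 the iron centre must be in the +3 oxidation state. Fe sits in group 8, so the d-electron count is 8 − 3 = 5. Acetylacetonate is a weak-field ligand for a first-row metal, so the complex is high-spin. The d⁵ configuration leaves the e_g set evenly filled (or empty) — no strong Jahn–Teller driving force.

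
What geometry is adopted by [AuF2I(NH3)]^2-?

tetrahedral

Ligand charges: each fluoride is −1; each iodide is −1; ammonia is neutral. With an overall charge of −2 the gold centre must be in the +1 oxidation state.
Gold is a group-11 element; Au(I) is therefore d¹⁰.
Coordination number: 4.
A d¹⁰ ion has no crystal-field stabilisation preference between square planar and tetrahedral, so four ligands adopt the sterically favoured tetrahedral geometry.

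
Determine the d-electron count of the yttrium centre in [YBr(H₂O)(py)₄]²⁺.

d0

Ligand charges: each bromide is −1; water is neutral; pyridine is neutral. With an overall charge of +2 the yttrium centre must be in the +3 oxidation state.
Y sits in group 3, so the d-electron count is 3 − 3 = 0.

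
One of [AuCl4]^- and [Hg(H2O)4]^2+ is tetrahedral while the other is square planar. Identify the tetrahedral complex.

For [AuCl4]^-: Each chloride is −1; balancing the −1 overall charge requires Au(III). Gold is a group-11 element; Au(III) is therefore d⁸. A 5d d⁸ ion has a large crystal-field splitting; square planar leaves the high-energy d_{x²−y²} orbital empty and maximises CFSE. → square planar.
For [Hg(H2O)4]^2+: Ligand charges: water is neutral. With an overall charge of +2 the mercury centre must be in the +2 oxidation state. Hg sits in group 12, so the d-electron count is 12 − 2 = 10. A d¹⁰ ion has no crystal-field stabilisation preference between square planar and tetrahedral, so four ligands adopt the sterically favoured tetrahedral geometry. → tetrahedral.

[Hg(H2O)4]^2+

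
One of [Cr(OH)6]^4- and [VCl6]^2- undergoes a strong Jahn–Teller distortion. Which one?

[Cr(OH)6]^4-: Summing ligand charges against the −4 overall charge gives an oxidation state of +2 for chromium. Cr sits in group 6, so the d-electron count is 6 − 2 = 4. Hydroxide is a weak-field ligand for a first-row metal, so the complex is high-spin. The t₂g³e_g¹ (high-spin) configuration has an unevenly filled e_g set; the Jahn–Teller theorem predicts a tetragonal distortion (typically axial elongation) to lift the degeneracy.
[VCl6]^2-: Summing ligand charges against the −2 overall charge gives an oxidation state of +4 for vanadium. Group 5 minus oxidation state 4 gives a d¹ configuration. The d¹ configuration leaves the e_g set evenly filled (or empty) — no strong Jahn–Teller driving force.

[Cr(OH)6]^4-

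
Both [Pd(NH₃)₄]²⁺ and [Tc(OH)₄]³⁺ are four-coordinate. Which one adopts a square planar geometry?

For [Pd(NH₃)₄]²⁺: Summing ligand charges against the +2 overall charge gives an oxidation state of +2 for palladium. Group 10 minus oxidation state 2 gives a d⁸ configuration. A 4d d⁸ ion has a large crystal-field splitting; square planar leaves the high-energy d_{x²−y²} orbital empty and maximises CFSE. → square planar.
For [Tc(OH)₄]³⁺: Ligand charges: each hydroxide is −1. With an overall charge of +3 the technetium centre must be in the +7 oxidation state. Tc sits in group 7, so the d-electron count is 7 − 7 = 0. A d⁰ ion has no crystal-field stabilisation preference between square planar and tetrahedral, so four ligands adopt the sterically favoured tetrahedral geometry. → tetrahedral.

[Pd(NH₃)₄]²⁺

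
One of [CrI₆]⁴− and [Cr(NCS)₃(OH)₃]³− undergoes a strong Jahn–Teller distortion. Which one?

[CrI₆]⁴−: Ligand charges: each iodide is −1. With an overall charge of −4 the chromium centre must be in the +2 oxidation state. Cr sits in group 6, so the d-electron count is 6 − 2 = 4. Iodide is a weak-field ligand for a first-row metal, so the complex is high-spin. The t₂g³e_g¹ (high-spin) configuration has an unevenly filled e_g set; the Jahn–Teller theorem predicts a tetragonal distortion (typically axial elongation) to lift the degeneracy.
[Cr(NCS)₃(OH)₃]³−: Each isothiocyanate is −1; each hydroxide is −1; balancing the −3 overall charge requires Cr(III). Chromium is a group-6 element; Cr(III) is therefore d³. The d³ configuration leaves the e_g set evenly filled (or empty) — no strong Jahn–Teller driving force.

[CrI₆]⁴−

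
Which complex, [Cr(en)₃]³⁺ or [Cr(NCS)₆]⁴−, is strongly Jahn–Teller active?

[Cr(NCS)₆]⁴−

[Cr(en)₃]³⁺: Ligand charges: ethylenediamine is neutral. With an overall charge of +3 the chromium centre must be in the +3 oxidation state. Group 6 minus oxidation state 3 gives a d³ configuration. The d³ configuration leaves the e_g set evenly filled (or empty) — no strong Jahn–Teller driving force.
[Cr(NCS)₆]⁴−: Summing ligand charges against the −4 overall charge gives an oxidation state of +2 for chromium. Chromium is a group-6 element; Cr(II) is therefore d⁴. Isothiocyanate is a weak-field ligand for a first-row metal, so the complex is high-spin. The t₂g³e_g¹ (high-spin) configuration has an unevenly filled e_g set; the Jahn–Teller theorem predicts a tetragonal distortion (typically axial elongation) to lift the degeneracy.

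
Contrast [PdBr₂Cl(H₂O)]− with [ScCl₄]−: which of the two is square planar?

[PdBr₂Cl(H₂O)]−

For [PdBr₂Cl(H₂O)]−: Ligand charges: each bromide is −1; each chloride is −1; water is neutral. With an overall charge of −1 the palladium centre must be in the +2 oxidation state. Pd sits in group 10, so the d-electron count is 10 − 2 = 8. A 4d d⁸ ion has a large crystal-field splitting; square planar leaves the high-energy d_{x²−y²} orbital empty and maximises CFSE. → square planar.
For [ScCl₄]−: Ligand charges: each chloride is −1. With an overall charge of −1 the scandium centre must be in the +3 oxidation state. Sc sits in group 3, so the d-electron count is 3 − 3 = 0. A d⁰ ion has no crystal-field stabilisation preference between square planar and tetrahedral, so four ligands adopt the sterically favoured tetrahedral geometry. → tetrahedral.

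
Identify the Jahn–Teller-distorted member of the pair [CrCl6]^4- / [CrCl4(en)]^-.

[CrCl6]^4-

[CrCl6]^4-: Each chloride is −1; balancing the −4 overall charge requires Cr(II). Cr sits in group 6, so the d-electron count is 6 − 2 = 4. Chloride is a weak-field ligand for a first-row metal, so the complex is high-spin. The t₂g³e_g¹ (high-spin) configuration has an unevenly filled e_g set; the Jahn–Teller theorem predicts a tetragonal distortion (typically axial elongation) to lift the degeneracy.
[CrCl4(en)]^-: Each chloride is −1; ethylenediamine is neutral; balancing the −1 overall charge requires Cr(III). Chromium is a group-6 element; Cr(III) is therefore d³. The d³ configuration leaves the e_g set evenly filled (or empty) — no strong Jahn–Teller driving force.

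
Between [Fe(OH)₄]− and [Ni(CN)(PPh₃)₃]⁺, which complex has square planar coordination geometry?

[Ni(CN)(PPh₃)₃]⁺

For [Fe(OH)₄]−: Summing ligand charges against the −1 overall charge gives an oxidation state of +3 for iron. Fe sits in group 8, so the d-electron count is 8 − 3 = 5. A high-spin d⁵ ion has zero CFSE in either geometry, so four ligands adopt the sterically favoured tetrahedral geometry. → tetrahedral.
For [Ni(CN)(PPh₃)₃]⁺: Each cyanide is −1; triphenylphosphine is neutral; balancing the +1 overall charge requires Ni(II). Ni sits in group 10, so the d-electron count is 10 − 2 = 8. Cyanide and triphenylphosphine are strong-field ligands (high in the spectrochemical series). A 3d d⁸ ion with strong-field ligands gains enough CFSE to favour square planar over tetrahedral. → square planar.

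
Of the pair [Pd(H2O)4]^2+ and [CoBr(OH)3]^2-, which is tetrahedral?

[CoBr(OH)3]^2-

For [Pd(H2O)4]^2+: Water is neutral; balancing the +2 overall charge requires Pd(II). Group 10 minus oxidation state 2 gives a d⁸ configuration. A 4d d⁸ ion has a large crystal-field splitting; square planar leaves the high-energy d_{x²−y²} orbital empty and maximises CFSE. → square planar.
For [CoBr(OH)3]^2-: Summing ligand charges against the −2 overall charge gives an oxidation state of +2 for cobalt. Co sits in group 9, so the d-electron count is 9 − 2 = 7. For a high-spin 3d d⁷ ion with weak-field ligands the small Δₜ gives little square-planar CFSE advantage, so four ligands adopt the sterically favoured tetrahedral geometry. → tetrahedral.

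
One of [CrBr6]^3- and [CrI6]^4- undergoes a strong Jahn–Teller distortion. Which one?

[CrI6]^4-

[CrBr6]^3-: Summing ligand charges against the −3 overall charge gives an oxidation state of +3 for chromium. Group 6 minus oxidation state 3 gives a d³ configuration. The d³ configuration leaves the e_g set evenly filled (or empty) — no strong Jahn–Teller driving force.
[CrI6]^4-: Ligand charges: each iodide is −1. With an overall charge of −4 the chromium centre must be in the +2 oxidation state. Group 6 minus oxidation state 2 gives a d⁴ configuration. Iodide is a weak-field ligand for a first-row metal, so the complex is high-spin. The t₂g³e_g¹ (high-spin) configuration has an unevenly filled e_g set; the Jahn–Teller theorem predicts a tetragonal distortion (typically axial elongation) to lift the degeneracy.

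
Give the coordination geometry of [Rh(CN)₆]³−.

octahedral

Each cyanide is −1; balancing the −3 overall charge requires Rh(III).
Rhodium is a group-9 element; Rh(III) is therefore d⁶.
With 6 monodentate ligands the coordination number is 6.
Six donors around a single metal centre give an octahedral coordination sphere.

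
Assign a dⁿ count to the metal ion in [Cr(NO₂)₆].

Summing ligand charges against the 0 overall charge gives an oxidation state of +6 for chromium.
Group 6 minus oxidation state 6 gives a d⁰ configuration.

d0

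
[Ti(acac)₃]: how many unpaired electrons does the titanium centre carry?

Each acetylacetonate is −1; balancing the 0 overall charge requires Ti(III).
Ti sits in group 4, so the d-electron count is 4 − 3 = 1.
Counting donor atoms: 3×acetylacetonate (bidentate) → 6 donors. Coordination number = 6.
In an octahedral field the d¹ configuration is t₂g¹e_g⁰ (only one arrangement possible), giving 1 unpaired electron.

1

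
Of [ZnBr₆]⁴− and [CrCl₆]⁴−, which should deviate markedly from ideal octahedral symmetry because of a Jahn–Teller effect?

[ZnBr₆]⁴−: Summing ligand charges against the −4 overall charge gives an oxidation state of +2 for zinc. Group 12 minus oxidation state 2 gives a d¹⁰ configuration. The d¹⁰ configuration leaves the e_g set evenly filled (or empty) — no strong Jahn–Teller driving force.
[CrCl₆]⁴−: Summing ligand charges against the −4 overall charge gives an oxidation state of +2 for chromium. Cr sits in group 6, so the d-electron count is 6 − 2 = 4. Chloride is a weak-field ligand for a first-row metal, so the complex is high-spin. The t₂g³e_g¹ (high-spin) configuration has an unevenly filled e_g set; the Jahn–Teller theorem predicts a tetragonal distortion (typically axial elongation) to lift the degeneracy.

[CrCl₆]⁴−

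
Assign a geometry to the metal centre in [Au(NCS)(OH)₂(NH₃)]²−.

Summing ligand charges against the −2 overall charge gives an oxidation state of +1 for gold.
Gold is a group-11 element; Au(I) is therefore d¹⁰.
Coordination number: 4.
A d¹⁰ ion has no crystal-field stabilisation preference between square planar and tetrahedral, so four ligands adopt the sterically favoured tetrahedral geometry.

tetrahedral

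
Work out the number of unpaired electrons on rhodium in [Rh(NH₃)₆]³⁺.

Ligand charges: ammonia is neutral. With an overall charge of +3 the rhodium centre must be in the +3 oxidation state.
Group 9 minus oxidation state 3 gives a d⁶ configuration.
The spin state decides the count: a 4d ion has a large Δₒ and is invariably low-spin.
An octahedral low-spin d⁶ ion is t₂g⁶e_g⁰, giving 0 unpaired electrons.

0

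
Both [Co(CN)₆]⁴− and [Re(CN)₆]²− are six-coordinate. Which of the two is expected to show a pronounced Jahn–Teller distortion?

[Co(CN)₆]⁴−

[Co(CN)₆]⁴−: Summing ligand charges against the −4 overall charge gives an oxidation state of +2 for cobalt. Co sits in group 9, so the d-electron count is 9 − 2 = 7. Cyanide is a strong-field ligand (high in the spectrochemical series) for a first-row metal, so the complex is low-spin. The t₂g⁶e_g¹ (low-spin) configuration has an unevenly filled e_g set; the Jahn–Teller theorem predicts a tetragonal distortion (typically axial elongation) to lift the degeneracy.
[Re(CN)₆]²−: Ligand charges: each cyanide is −1. With an overall charge of −2 the rhenium centre must be in the +4 oxidation state. Group 7 minus oxidation state 4 gives a d³ configuration. The d³ configuration leaves the e_g set evenly filled (or empty) — no strong Jahn–Teller driving force.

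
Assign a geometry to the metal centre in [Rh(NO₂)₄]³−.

square planar

Summing ligand charges against the −3 overall charge gives an oxidation state of +1 for rhodium.
Group 9 minus oxidation state 1 gives a d⁸ configuration.
Coordination number: 4.
A 4d d⁸ ion has a large crystal-field splitting; square planar leaves the high-energy d_{x²−y²} orbital empty and maximises CFSE.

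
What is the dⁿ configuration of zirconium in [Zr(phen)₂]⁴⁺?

d⁰

Ligand charges: 1,10-phenanthroline is neutral. With an overall charge of +4 the zirconium centre must be in the +4 oxidation state.
Zr sits in group 4, so the d-electron count is 4 − 4 = 0.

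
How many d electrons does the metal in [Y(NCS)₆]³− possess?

Summing ligand charges against the −3 overall charge gives an oxidation state of +3 for yttrium.
Yttrium is a group-3 element; Y(III) is therefore d⁰.

d⁰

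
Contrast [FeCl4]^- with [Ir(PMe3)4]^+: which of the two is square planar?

[Ir(PMe3)4]^+

For [FeCl4]^-: Each chloride is −1; balancing the −1 overall charge requires Fe(III). Iron is a group-8 element; Fe(III) is therefore d⁵. A high-spin d⁵ ion has zero CFSE in either geometry, so four ligands adopt the sterically favoured tetrahedral geometry. → tetrahedral.
For [Ir(PMe3)4]^+: Ligand charges: trimethylphosphine is neutral. With an overall charge of +1 the iridium centre must be in the +1 oxidation state. Ir sits in group 9, so the d-electron count is 9 − 1 = 8. A 5d d⁸ ion has a large crystal-field splitting; square planar leaves the high-energy d_{x²−y²} orbital empty and maximises CFSE. → square planar.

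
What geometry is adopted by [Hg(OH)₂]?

linear

Summing ligand charges against the 0 overall charge gives an oxidation state of +2 for mercury.
Mercury is a group-12 element; Hg(II) is therefore d¹⁰.
With 2 monodentate ligands the coordination number is 2.
A d¹⁰ ion with only two ligands adopts a linear arrangement (sp hybridisation; no CFSE preference).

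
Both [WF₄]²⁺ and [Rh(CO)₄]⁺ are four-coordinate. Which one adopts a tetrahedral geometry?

For [WF₄]²⁺: Each fluoride is −1; balancing the +2 overall charge requires W(VI). Tungsten is a group-6 element; W(VI) is therefore d⁰. A d⁰ ion has no crystal-field stabilisation preference between square planar and tetrahedral, so four ligands adopt the sterically favoured tetrahedral geometry. → tetrahedral.
For [Rh(CO)₄]⁺: Ligand charges: carbonyl is neutral. With an overall charge of +1 the rhodium centre must be in the +1 oxidation state. Group 9 minus oxidation state 1 gives a d⁸ configuration. A 4d d⁸ ion has a large crystal-field splitting; square planar leaves the high-energy d_{x²−y²} orbital empty and maximises CFSE. → square planar.

[WF₄]²⁺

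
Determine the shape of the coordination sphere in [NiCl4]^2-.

tetrahedral

Each chloride is −1; balancing the −2 overall charge requires Ni(II).
Nickel is a group-10 element; Ni(II) is therefore d⁸.
Coordination number: 4.
Chloride is a weak-field ligand.
With weak-field ligands the CFSE gain from square planar is small, so a 3d d⁸ ion takes the sterically preferred tetrahedral geometry.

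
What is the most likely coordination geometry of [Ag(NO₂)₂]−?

linear

Each nitro (N-bound nitrite) is −1; balancing the −1 overall charge requires Ag(I).
Ag sits in group 11, so the d-electron count is 11 − 1 = 10.
With 2 monodentate ligands the coordination number is 2.
A d¹⁰ ion with only two ligands adopts a linear arrangement (sp hybridisation; no CFSE preference).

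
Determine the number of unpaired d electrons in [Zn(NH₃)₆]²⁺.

0

Ligand charges: ammonia is neutral. With an overall charge of +2 the zinc centre must be in the +2 oxidation state.
Zinc is a group-12 element; Zn(II) is therefore d¹⁰.
In an octahedral field the d¹⁰ configuration is t₂g⁶e_g⁴, giving 0 unpaired electrons.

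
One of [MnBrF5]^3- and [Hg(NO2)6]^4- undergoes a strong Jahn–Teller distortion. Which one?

[MnBrF5]^3-: Ligand charges: each bromide is −1; each fluoride is −1. With an overall charge of −3 the manganese centre must be in the +3 oxidation state. Mn sits in group 7, so the d-electron count is 7 − 3 = 4. Bromide and fluoride are weak-field ligands for a first-row metal, so the complex is high-spin. The t₂g³e_g¹ (high-spin) configuration has an unevenly filled e_g set; the Jahn–Teller theorem predicts a tetragonal distortion (typically axial elongation) to lift the degeneracy.
[Hg(NO2)6]^4-: Each nitro (N-bound nitrite) is −1; balancing the −4 overall charge requires Hg(II). Group 12 minus oxidation state 2 gives a d¹⁰ configuration. The d¹⁰ configuration leaves the e_g set evenly filled (or empty) — no strong Jahn–Teller driving force.

[MnBrF5]^3-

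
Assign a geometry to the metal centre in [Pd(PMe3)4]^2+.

Summing ligand charges against the +2 overall charge gives an oxidation state of +2 for palladium.
Pd sits in group 10, so the d-electron count is 10 − 2 = 8.
Coordination number: 4.
A 4d d⁸ ion has a large crystal-field splitting; square planar leaves the high-energy d_{x²−y²} orbital empty and maximises CFSE.

square planar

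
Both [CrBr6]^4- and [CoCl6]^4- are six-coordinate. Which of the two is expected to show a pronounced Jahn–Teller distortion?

[CrBr6]^4-: Summing ligand charges against the −4 overall charge gives an oxidation state of +2 for chromium. Group 6 minus oxidation state 2 gives a d⁴ configuration. Bromide is a weak-field ligand for a first-row metal, so the complex is high-spin. The t₂g³e_g¹ (high-spin) configuration has an unevenly filled e_g set; the Jahn–Teller theorem predicts a tetragonal distortion (typically axial elongation) to lift the degeneracy.
[CoCl6]^4-: Each chloride is −1; balancing the −4 overall charge requires Co(II). Group 9 minus oxidation state 2 gives a d⁷ configuration. Chloride is a weak-field ligand for a first-row metal, so the complex is high-spin. The d⁷ configuration leaves the e_g set evenly filled (or empty) — no strong Jahn–Teller driving force.

[CrBr6]^4-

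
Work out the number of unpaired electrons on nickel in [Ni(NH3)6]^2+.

2 unpaired electrons

Summing ligand charges against the +2 overall charge gives an oxidation state of +2 for nickel.
Ni sits in group 10, so the d-electron count is 10 − 2 = 8.
In an octahedral field the d⁸ configuration is t₂g⁶e_g² (only one arrangement possible), giving 2 unpaired electrons.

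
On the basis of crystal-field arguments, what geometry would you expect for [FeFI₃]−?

tetrahedral

Each fluoride is −1; each iodide is −1; balancing the −1 overall charge requires Fe(III).
Fe sits in group 8, so the d-electron count is 8 − 3 = 5.
With 4 monodentate ligands the coordination number is 4.
Fluoride and iodide are weak-field ligands.
A high-spin d⁵ ion has zero CFSE in either geometry, so four ligands adopt the sterically favoured tetrahedral geometry.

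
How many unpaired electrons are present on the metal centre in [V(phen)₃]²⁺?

Ligand charges: 1,10-phenanthroline is neutral. With an overall charge of +2 the vanadium centre must be in the +2 oxidation state.
Group 5 minus oxidation state 2 gives a d³ configuration.
Counting donor atoms: 3×1,10-phenanthroline (bidentate) → 6 donors. Coordination number = 6.
In an octahedral field the d³ configuration is t₂g³e_g⁰ (only one arrangement possible), giving 3 unpaired electrons.

3 unpaired electrons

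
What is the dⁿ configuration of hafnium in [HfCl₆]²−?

d0

Each chloride is −1; balancing the −2 overall charge requires Hf(IV).
Group 4 minus oxidation state 4 gives a d⁰ configuration.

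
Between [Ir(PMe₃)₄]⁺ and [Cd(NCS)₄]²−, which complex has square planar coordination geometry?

For [Ir(PMe₃)₄]⁺: Trimethylphosphine is neutral; balancing the +1 overall charge requires Ir(I). Group 9 minus oxidation state 1 gives a d⁸ configuration. A 5d d⁸ ion has a large crystal-field splitting; square planar leaves the high-energy d_{x²−y²} orbital empty and maximises CFSE. → square planar.
For [Cd(NCS)₄]²−: Ligand charges: each isothiocyanate is −1. With an overall charge of −2 the cadmium centre must be in the +2 oxidation state. Group 12 minus oxidation state 2 gives a d¹⁰ configuration. A d¹⁰ ion has no crystal-field stabilisation preference between square planar and tetrahedral, so four ligands adopt the sterically favoured tetrahedral geometry. → tetrahedral.

[Ir(PMe₃)₄]⁺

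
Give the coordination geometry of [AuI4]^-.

Ligand charges: each iodide is −1. With an overall charge of −1 the gold centre must be in the +3 oxidation state.
Group 11 minus oxidation state 3 gives a d⁸ configuration.
With 4 monodentate ligands the coordination number is 4.
A 5d d⁸ ion has a large crystal-field splitting; square planar leaves the high-energy d_{x²−y²} orbital empty and maximises CFSE.

square planar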